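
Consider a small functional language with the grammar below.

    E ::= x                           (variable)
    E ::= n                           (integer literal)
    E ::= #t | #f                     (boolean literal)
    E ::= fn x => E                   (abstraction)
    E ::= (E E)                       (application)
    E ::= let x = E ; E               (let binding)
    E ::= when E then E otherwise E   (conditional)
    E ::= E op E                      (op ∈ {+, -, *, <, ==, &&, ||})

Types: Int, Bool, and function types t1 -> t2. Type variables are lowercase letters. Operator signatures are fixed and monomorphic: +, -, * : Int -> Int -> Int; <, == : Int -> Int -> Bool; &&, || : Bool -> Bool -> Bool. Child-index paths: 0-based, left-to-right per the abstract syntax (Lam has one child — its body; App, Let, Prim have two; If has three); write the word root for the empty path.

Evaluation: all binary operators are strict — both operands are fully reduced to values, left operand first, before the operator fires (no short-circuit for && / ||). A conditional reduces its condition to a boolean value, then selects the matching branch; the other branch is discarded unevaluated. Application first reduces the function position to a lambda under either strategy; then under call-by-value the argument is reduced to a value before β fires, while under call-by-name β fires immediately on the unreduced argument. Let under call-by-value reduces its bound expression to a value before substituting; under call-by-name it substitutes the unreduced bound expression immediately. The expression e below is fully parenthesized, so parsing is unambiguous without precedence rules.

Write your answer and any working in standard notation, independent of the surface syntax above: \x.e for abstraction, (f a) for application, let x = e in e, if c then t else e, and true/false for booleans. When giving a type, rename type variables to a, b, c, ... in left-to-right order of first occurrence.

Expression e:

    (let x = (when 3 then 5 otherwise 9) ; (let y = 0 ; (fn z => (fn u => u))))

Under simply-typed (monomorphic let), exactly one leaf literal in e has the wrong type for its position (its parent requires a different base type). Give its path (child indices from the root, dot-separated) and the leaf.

Answer: 0.0 : 3

Working:
  unify Int ~ Bool
  FAIL: mismatch Int ~ Bool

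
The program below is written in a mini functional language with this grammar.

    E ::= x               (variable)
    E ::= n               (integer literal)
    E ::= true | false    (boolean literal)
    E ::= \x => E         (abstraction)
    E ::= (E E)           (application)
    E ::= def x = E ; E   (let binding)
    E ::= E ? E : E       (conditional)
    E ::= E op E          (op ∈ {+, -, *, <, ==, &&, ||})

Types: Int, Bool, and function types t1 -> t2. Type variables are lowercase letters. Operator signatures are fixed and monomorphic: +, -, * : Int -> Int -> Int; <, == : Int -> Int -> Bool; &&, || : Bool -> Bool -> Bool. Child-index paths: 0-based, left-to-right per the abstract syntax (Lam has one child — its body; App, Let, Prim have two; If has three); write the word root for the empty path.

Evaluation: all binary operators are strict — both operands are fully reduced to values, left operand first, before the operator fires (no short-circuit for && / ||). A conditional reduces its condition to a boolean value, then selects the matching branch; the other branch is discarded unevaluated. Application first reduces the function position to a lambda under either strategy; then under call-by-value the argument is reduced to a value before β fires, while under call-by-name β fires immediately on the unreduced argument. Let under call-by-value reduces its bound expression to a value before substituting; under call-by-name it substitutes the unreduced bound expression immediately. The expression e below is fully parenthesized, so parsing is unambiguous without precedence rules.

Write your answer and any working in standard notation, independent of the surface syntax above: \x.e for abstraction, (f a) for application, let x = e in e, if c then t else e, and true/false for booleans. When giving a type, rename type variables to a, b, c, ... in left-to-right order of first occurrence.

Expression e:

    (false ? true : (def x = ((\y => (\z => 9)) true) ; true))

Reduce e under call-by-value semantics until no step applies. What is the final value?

Answer: true

Working:
step 0: (if false then true else (let x = ((\y.(\z.9)) true) in true))
step 1: [if@root] (let x = ((\y.(\z.9)) true) in true)
step 2: [beta@0] (let x = (\z.9) in true)
step 3: [let@root] true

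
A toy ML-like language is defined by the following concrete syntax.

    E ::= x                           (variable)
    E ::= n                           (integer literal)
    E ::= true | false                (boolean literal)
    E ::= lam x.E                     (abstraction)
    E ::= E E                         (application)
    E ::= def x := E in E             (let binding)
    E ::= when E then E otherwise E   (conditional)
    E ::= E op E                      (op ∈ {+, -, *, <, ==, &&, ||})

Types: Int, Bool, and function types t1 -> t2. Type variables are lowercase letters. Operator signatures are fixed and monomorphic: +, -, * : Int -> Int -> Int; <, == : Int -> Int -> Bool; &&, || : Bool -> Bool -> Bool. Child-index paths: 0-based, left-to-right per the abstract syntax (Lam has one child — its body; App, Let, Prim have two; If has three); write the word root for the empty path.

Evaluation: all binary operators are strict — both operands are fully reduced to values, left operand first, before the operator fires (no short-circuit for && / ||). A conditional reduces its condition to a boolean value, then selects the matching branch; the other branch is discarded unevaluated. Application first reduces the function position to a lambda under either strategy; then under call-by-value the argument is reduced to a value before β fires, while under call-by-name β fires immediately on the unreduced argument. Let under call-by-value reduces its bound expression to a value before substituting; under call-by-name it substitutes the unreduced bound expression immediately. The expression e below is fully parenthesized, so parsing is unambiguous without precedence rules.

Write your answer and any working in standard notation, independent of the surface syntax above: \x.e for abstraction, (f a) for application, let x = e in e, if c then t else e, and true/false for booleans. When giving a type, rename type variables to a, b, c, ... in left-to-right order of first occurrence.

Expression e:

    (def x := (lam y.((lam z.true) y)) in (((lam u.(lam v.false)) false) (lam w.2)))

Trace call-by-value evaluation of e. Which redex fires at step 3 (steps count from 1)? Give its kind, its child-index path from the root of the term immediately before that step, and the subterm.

Trace:
step 0: (let x = (\y.((\z.true) y)) in (((\u.(\v.false)) false) (\w.2)))
step 1: [let@root] (((\u.(\v.false)) false) (\w.2))
step 2: [beta@0] ((\v.false) (\w.2))
step 3: [beta@root] false

Answer: beta at root : ((\v.false) (\w.2))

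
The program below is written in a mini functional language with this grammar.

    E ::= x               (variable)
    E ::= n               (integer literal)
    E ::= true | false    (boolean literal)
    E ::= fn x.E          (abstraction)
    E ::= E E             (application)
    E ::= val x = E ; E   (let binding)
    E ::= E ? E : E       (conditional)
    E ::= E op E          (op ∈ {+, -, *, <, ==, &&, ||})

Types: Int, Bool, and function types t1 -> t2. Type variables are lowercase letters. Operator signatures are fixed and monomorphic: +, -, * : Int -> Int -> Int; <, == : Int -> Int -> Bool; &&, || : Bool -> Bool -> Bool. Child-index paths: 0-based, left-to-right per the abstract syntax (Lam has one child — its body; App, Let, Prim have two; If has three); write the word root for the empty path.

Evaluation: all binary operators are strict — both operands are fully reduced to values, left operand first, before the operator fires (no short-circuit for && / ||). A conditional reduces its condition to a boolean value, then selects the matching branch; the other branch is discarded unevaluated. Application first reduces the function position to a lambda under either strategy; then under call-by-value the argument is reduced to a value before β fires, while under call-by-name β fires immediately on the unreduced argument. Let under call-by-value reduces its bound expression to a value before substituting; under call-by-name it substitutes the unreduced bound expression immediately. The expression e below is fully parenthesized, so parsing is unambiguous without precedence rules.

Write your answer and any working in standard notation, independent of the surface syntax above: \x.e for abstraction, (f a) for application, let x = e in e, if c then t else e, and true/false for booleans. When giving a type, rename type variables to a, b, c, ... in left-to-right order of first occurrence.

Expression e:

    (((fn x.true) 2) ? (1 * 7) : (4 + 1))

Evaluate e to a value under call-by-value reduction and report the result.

Working:
step 0: (if ((\x.true) 2) then (1 * 7) else (4 + 1))
step 1: [beta@0] (if true then (1 * 7) else (4 + 1))
step 2: [if@root] (1 * 7)
step 3: [delta@root] 7

Answer: 7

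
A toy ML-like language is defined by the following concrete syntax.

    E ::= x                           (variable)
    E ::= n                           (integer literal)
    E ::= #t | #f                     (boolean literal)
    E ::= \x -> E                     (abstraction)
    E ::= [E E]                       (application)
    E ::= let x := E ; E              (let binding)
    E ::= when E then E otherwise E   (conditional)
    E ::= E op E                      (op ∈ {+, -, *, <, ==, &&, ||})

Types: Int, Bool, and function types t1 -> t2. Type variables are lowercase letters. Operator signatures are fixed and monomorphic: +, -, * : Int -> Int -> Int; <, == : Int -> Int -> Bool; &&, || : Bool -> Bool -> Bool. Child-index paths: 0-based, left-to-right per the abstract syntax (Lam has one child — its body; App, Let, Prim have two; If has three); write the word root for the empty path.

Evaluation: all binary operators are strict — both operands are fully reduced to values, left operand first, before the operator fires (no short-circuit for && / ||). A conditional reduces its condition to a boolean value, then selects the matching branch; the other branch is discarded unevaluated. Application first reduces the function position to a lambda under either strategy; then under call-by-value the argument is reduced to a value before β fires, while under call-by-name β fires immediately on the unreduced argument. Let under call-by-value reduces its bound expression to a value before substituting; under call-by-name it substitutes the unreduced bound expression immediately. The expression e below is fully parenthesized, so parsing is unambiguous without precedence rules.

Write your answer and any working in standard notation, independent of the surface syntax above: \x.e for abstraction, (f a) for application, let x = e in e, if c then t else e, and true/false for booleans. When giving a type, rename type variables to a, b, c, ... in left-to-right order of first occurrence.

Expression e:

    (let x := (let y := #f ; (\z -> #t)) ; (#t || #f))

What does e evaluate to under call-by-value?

Working:
step 0: (let x = (let y = false in (\z.true)) in (true || false))
step 1: [let@0] (let x = (\z.true) in (true || false))
step 2: [let@root] (true || false)
step 3: [delta@root] true

Answer: true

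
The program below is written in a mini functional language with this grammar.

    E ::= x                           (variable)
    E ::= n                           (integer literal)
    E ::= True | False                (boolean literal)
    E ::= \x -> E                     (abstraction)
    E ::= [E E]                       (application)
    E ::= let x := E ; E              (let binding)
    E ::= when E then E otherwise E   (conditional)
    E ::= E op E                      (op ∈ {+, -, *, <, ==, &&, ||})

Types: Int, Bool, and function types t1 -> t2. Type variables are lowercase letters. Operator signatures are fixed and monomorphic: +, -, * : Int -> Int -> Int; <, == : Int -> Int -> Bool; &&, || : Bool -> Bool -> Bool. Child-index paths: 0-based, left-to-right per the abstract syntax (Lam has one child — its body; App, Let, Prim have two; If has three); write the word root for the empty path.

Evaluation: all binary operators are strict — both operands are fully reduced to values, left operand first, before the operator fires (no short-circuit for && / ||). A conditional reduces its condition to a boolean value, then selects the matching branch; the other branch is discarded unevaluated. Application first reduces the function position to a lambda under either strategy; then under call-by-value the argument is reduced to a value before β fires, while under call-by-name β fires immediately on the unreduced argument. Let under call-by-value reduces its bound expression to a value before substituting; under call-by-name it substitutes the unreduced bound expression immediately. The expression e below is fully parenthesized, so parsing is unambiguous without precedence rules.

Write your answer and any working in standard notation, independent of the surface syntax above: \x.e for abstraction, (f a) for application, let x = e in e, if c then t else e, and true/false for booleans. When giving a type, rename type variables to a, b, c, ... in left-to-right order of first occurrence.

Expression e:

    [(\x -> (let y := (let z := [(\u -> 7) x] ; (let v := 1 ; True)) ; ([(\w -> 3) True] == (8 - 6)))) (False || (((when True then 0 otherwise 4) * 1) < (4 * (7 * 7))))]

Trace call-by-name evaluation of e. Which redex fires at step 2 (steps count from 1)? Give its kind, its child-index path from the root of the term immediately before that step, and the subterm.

Answer: let at root : (let y = (let z = ((\u.7) (false || (((if true then 0 else 4) * 1) < (4 * (7 * 7))))) in (let v = 1 in true)) in (((\w.3) true) == (8 - 6)))

Trace:
step 0: ((\x.(let y = (let z = ((\u.7) x) in (let v = 1 in true)) in (((\w.3) true) == (8 - 6)))) (false || (((if true then 0 else 4) * 1) < (4 * (7 * 7)))))
step 1: [beta@root] (let y = (let z = ((\u.7) (false || (((if true then 0 else 4) * 1) < (4 * (7 * 7))))) in (let v = 1 in true)) in (((\w.3) true) == (8 - 6)))
step 2: [let@root] (((\w.3) true) == (8 - 6))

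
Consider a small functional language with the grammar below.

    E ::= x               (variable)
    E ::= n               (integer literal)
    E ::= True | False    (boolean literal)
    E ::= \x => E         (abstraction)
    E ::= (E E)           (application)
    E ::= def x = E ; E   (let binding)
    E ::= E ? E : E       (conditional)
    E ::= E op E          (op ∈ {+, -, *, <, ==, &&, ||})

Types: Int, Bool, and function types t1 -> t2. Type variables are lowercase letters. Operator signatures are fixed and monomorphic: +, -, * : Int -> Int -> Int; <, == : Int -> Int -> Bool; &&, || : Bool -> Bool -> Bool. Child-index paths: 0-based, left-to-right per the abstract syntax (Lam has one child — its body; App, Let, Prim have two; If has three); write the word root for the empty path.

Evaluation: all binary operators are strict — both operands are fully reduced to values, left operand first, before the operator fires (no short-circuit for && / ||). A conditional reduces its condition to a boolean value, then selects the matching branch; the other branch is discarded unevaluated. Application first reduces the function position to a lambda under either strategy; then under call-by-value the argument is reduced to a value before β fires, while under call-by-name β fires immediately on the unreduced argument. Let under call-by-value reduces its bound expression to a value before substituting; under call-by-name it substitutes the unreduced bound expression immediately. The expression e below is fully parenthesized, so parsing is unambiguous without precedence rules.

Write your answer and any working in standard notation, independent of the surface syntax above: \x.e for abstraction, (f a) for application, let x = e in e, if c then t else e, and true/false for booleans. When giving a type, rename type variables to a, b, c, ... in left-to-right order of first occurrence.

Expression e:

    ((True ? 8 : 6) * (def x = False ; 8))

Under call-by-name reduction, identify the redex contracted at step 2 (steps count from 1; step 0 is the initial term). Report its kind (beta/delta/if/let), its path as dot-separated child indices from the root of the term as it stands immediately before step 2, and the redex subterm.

Derivation:
step 0: ((if true then 8 else 6) * (let x = false in 8))
step 1: [if@0] (8 * (let x = false in 8))
step 2: [let@1] (8 * 8)

Answer: let at 1 : (let x = false in 8)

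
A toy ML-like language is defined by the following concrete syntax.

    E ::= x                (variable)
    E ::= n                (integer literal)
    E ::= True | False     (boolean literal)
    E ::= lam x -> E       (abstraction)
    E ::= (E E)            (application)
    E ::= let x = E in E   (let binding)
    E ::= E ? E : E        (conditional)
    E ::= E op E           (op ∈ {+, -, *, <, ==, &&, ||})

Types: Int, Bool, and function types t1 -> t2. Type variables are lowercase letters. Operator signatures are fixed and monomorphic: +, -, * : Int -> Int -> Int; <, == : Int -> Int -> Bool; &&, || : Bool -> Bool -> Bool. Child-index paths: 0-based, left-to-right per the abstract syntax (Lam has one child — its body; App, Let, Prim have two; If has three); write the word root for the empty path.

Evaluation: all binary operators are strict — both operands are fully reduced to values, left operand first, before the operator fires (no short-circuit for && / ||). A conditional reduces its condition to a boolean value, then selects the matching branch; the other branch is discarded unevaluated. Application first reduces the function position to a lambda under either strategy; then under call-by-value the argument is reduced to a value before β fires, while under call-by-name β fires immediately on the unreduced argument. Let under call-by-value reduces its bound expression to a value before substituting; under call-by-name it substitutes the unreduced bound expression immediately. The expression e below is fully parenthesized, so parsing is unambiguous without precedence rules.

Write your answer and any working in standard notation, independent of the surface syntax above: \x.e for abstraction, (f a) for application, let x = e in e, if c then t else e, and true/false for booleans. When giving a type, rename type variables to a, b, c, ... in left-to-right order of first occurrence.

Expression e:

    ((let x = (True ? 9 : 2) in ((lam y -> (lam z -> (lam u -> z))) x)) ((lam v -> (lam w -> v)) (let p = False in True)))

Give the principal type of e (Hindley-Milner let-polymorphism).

Answer: a -> b -> Bool

Derivation:
  unify Bool ~ Bool
  unify Int ~ Int
let x : Int
z : b
\u._ : c -> b
\z._ : b -> c -> b
\y._ : a -> b -> c -> b
x : Int
  unify a -> b -> c -> b ~ Int -> d
  unify a ~ Int
  unify b -> c -> b ~ d
_ _ : b -> c -> b
v : e
\w._ : f -> e
\v._ : e -> f -> e
let p : Bool
  unify e -> f -> e ~ Bool -> g
  unify e ~ Bool
  unify f -> Bool ~ g
_ _ : f -> Bool
  unify b -> c -> b ~ (f -> Bool) -> h
  unify b ~ f -> Bool
  unify c -> f -> Bool ~ h
_ _ : c -> f -> Bool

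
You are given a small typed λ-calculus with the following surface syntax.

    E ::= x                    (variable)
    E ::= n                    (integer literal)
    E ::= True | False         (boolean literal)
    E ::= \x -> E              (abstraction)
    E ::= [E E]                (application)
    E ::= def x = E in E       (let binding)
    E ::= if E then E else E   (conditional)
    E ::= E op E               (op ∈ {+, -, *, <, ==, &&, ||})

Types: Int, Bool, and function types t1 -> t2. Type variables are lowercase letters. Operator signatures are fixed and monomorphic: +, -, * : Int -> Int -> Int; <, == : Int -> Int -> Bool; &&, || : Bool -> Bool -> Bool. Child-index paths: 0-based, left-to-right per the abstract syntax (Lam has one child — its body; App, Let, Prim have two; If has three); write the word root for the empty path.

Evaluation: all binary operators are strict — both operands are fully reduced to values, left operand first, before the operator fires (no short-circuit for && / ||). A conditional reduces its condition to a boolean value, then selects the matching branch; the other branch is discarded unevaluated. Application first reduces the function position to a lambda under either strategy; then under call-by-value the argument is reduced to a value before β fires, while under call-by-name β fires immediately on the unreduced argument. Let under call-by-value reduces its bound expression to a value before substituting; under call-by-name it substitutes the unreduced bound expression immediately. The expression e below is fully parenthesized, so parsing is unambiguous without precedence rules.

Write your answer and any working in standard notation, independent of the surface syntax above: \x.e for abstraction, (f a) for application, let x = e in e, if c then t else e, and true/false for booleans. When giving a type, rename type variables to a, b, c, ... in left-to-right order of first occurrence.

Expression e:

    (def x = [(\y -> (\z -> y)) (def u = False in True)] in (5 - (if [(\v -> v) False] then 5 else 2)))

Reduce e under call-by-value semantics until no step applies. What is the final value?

Trace:
step 0: (let x = ((\y.(\z.y)) (let u = false in true)) in (5 - (if ((\v.v) false) then 5 else 2)))
step 1: [let@0.1] (let x = ((\y.(\z.y)) true) in (5 - (if ((\v.v) false) then 5 else 2)))
step 2: [beta@0] (let x = (\z.true) in (5 - (if ((\v.v) false) then 5 else 2)))
step 3: [let@root] (5 - (if ((\v.v) false) then 5 else 2))
step 4: [beta@1.0] (5 - (if false then 5 else 2))
step 5: [if@1] (5 - 2)
step 6: [delta@root] 3

Answer: 3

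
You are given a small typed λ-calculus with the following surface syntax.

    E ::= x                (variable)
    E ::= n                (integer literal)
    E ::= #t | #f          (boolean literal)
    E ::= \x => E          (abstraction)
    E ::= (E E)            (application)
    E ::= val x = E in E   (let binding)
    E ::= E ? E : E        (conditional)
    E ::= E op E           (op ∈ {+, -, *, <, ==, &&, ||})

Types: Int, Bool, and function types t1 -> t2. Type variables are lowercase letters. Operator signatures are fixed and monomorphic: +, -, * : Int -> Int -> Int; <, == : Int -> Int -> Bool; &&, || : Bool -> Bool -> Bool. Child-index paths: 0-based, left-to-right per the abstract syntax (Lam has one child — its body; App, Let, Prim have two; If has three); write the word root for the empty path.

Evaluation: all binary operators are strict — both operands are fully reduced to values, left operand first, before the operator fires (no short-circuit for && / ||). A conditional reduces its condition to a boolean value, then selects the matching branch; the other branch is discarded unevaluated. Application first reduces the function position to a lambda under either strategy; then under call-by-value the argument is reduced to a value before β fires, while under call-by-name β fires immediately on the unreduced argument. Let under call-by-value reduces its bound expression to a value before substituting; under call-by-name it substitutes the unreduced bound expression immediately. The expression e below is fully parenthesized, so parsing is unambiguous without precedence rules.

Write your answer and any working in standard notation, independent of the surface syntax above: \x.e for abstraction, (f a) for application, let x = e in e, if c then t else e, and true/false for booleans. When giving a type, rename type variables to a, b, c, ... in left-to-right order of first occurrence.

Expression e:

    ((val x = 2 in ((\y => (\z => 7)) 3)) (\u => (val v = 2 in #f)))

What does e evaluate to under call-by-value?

Derivation:
step 0: ((let x = 2 in ((\y.(\z.7)) 3)) (\u.(let v = 2 in false)))
step 1: [let@0] (((\y.(\z.7)) 3) (\u.(let v = 2 in false)))
step 2: [beta@0] ((\z.7) (\u.(let v = 2 in false)))
step 3: [beta@root] 7

Answer: 7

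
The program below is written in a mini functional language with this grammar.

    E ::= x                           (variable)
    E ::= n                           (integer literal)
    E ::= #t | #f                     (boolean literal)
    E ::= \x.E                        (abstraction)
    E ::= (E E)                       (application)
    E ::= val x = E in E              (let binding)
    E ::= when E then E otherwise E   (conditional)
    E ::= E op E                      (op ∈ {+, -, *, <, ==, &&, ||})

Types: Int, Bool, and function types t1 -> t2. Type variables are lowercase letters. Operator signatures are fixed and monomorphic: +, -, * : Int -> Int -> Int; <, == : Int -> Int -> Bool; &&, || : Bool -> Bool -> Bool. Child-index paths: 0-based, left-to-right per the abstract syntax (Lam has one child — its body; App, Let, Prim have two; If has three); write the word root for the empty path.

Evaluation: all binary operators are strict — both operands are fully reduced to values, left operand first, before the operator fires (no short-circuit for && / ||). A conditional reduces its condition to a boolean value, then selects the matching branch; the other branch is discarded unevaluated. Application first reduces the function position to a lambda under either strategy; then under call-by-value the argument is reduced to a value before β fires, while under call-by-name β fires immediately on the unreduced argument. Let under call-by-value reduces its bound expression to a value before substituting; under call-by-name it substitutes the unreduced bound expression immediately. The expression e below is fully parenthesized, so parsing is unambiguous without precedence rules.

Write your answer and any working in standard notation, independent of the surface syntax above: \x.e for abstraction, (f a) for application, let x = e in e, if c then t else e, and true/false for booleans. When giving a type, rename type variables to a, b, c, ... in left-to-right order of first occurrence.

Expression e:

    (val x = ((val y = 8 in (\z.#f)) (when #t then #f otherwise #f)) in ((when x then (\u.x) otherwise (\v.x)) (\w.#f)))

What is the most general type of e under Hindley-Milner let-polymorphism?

Answer: Bool

Working:
let y : Int
\z._ : a -> Bool
  unify Bool ~ Bool
  unify Bool ~ Bool
  unify a -> Bool ~ Bool -> b
  unify a ~ Bool
  unify Bool ~ b
_ _ : Bool
let x : Bool
x : Bool
  unify Bool ~ Bool
x : Bool
\u._ : c -> Bool
x : Bool
\v._ : d -> Bool
  unify c -> Bool ~ d -> Bool
  unify c ~ d
  unify Bool ~ Bool
\w._ : e -> Bool
  unify d -> Bool ~ (e -> Bool) -> f
  unify d ~ e -> Bool
  unify Bool ~ f
_ _ : Bool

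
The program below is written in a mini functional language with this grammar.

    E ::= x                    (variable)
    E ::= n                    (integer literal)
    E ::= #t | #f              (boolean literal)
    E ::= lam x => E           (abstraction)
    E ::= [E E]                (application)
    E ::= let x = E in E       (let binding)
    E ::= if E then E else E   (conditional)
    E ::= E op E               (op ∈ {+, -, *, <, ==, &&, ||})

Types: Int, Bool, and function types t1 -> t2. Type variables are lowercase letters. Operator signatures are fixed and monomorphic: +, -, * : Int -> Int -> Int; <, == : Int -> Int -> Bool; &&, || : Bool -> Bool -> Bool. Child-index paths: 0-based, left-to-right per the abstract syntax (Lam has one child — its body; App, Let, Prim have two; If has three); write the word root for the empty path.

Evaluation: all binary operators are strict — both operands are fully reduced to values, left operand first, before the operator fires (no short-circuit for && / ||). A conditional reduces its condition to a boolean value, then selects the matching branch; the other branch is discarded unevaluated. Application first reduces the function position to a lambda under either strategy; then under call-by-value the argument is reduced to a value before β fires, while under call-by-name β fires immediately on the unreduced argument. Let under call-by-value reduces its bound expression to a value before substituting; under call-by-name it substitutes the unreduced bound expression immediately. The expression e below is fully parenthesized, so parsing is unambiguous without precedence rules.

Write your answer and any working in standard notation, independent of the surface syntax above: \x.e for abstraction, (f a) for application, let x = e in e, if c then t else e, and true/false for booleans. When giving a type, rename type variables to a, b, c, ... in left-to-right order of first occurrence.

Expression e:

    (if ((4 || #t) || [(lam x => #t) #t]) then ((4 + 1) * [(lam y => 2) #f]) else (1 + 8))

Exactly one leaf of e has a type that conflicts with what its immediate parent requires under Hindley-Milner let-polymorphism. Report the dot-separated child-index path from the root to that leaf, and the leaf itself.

Trace:
  unify Int ~ Bool
  FAIL: mismatch Int ~ Bool

Answer: 0.0.0 : 4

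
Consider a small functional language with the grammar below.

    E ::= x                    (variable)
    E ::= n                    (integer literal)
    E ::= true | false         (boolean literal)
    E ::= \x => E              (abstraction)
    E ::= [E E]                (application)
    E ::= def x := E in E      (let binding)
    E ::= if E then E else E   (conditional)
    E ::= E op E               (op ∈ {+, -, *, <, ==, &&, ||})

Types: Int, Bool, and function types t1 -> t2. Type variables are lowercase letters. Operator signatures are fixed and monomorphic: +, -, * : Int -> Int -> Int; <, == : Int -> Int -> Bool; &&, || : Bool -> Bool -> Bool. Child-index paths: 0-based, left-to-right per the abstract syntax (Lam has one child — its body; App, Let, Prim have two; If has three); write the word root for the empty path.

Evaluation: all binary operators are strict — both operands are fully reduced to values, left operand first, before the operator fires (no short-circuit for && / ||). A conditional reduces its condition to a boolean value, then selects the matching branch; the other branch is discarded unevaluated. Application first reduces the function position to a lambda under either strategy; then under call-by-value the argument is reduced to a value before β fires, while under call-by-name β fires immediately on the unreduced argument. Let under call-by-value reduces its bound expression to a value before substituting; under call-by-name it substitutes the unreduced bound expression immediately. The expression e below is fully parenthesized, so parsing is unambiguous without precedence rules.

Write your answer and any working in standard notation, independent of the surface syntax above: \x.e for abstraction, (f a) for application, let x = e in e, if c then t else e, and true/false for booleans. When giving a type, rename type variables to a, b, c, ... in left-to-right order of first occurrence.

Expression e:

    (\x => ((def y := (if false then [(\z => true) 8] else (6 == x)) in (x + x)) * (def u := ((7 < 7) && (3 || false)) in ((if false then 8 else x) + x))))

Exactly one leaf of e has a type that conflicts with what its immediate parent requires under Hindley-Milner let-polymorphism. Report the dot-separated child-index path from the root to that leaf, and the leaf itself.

Derivation:
  unify Bool ~ Bool
\z._ : b -> Bool
  unify b -> Bool ~ Int -> c
  unify b ~ Int
  unify Bool ~ c
_ _ : Bool
  unify Int ~ Int
x : a
  unify a ~ Int
  unify Bool ~ Bool
let y : Bool
x : Int
  unify Int ~ Int
x : Int
  unify Int ~ Int
  unify Int ~ Int
  unify Int ~ Int
  unify Int ~ Int
  unify Bool ~ Bool
  unify Int ~ Bool
  FAIL: mismatch Int ~ Bool

Answer: 0.1.0.1.0 : 3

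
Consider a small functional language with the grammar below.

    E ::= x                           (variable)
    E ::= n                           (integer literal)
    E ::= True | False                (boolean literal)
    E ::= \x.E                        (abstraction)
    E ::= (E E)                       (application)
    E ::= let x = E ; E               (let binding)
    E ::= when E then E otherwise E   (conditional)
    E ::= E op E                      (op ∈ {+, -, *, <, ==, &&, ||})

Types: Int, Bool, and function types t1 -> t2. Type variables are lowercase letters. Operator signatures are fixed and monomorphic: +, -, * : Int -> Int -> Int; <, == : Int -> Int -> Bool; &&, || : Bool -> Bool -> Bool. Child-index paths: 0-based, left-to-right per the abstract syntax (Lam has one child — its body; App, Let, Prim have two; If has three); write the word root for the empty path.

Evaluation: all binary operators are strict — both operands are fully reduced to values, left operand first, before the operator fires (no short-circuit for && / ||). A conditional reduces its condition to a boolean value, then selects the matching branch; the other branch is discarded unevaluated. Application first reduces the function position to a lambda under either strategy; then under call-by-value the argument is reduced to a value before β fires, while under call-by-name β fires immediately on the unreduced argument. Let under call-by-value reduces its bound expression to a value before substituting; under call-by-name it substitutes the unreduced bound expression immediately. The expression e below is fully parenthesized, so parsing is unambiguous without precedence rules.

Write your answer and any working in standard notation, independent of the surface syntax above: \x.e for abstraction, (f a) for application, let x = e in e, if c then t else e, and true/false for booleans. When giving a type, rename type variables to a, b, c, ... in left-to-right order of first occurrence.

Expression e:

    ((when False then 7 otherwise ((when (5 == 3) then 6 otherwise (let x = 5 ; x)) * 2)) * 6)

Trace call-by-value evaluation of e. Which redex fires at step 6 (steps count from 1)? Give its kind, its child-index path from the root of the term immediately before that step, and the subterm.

Answer: delta at root : (10 * 6)

Derivation:
step 0: ((if false then 7 else ((if (5 == 3) then 6 else (let x = 5 in x)) * 2)) * 6)
step 1: [if@0] (((if (5 == 3) then 6 else (let x = 5 in x)) * 2) * 6)
step 2: [delta@0.0.0] (((if false then 6 else (let x = 5 in x)) * 2) * 6)
step 3: [if@0.0] (((let x = 5 in x) * 2) * 6)
step 4: [let@0.0] ((5 * 2) * 6)
step 5: [delta@0] (10 * 6)
step 6: [delta@root] 60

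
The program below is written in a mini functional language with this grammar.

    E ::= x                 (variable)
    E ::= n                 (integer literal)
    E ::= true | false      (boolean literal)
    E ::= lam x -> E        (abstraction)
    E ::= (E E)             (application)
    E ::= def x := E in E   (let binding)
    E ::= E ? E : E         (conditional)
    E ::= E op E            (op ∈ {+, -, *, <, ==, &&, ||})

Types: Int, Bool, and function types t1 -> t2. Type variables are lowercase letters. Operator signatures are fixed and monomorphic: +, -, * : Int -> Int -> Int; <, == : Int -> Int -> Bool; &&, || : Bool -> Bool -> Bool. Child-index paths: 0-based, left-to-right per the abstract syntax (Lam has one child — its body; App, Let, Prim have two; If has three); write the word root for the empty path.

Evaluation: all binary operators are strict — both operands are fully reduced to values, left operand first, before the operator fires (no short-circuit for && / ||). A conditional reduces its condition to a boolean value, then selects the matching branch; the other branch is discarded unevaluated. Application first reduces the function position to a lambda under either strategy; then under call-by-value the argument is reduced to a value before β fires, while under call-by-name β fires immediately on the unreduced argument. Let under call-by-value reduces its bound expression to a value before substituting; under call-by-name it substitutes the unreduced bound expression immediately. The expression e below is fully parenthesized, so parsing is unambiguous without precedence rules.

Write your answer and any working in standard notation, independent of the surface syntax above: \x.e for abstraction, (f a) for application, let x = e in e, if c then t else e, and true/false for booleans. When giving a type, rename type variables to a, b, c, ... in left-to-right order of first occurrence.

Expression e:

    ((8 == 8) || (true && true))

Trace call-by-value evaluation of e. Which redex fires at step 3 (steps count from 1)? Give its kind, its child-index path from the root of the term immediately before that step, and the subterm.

Trace:
step 0: ((8 == 8) || (true && true))
step 1: [delta@0] (true || (true && true))
step 2: [delta@1] (true || true)
step 3: [delta@root] true

Answer: delta at root : (true || true)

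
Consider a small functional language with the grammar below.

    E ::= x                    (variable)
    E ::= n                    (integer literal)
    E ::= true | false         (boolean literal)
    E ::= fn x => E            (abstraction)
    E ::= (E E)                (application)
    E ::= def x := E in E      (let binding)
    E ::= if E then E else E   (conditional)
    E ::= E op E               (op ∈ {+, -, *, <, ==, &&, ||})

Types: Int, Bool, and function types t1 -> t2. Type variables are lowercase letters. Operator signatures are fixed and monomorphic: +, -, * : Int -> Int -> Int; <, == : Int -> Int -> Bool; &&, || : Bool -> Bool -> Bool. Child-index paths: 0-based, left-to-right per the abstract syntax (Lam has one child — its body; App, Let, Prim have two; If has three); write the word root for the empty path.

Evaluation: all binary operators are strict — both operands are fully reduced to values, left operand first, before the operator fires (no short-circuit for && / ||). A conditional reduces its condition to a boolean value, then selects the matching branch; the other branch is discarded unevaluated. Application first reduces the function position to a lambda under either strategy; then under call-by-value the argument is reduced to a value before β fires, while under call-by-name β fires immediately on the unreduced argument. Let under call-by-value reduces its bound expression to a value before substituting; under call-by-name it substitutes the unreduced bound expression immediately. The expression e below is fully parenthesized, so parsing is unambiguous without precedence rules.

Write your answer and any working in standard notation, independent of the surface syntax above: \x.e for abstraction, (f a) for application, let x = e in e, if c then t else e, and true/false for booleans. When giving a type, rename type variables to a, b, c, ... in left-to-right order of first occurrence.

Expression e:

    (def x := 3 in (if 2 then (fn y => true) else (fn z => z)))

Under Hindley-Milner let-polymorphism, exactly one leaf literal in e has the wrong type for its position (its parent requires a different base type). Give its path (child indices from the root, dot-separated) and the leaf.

Trace:
let x : Int
  unify Int ~ Bool
  FAIL: mismatch Int ~ Bool

Answer: 1.0 : 2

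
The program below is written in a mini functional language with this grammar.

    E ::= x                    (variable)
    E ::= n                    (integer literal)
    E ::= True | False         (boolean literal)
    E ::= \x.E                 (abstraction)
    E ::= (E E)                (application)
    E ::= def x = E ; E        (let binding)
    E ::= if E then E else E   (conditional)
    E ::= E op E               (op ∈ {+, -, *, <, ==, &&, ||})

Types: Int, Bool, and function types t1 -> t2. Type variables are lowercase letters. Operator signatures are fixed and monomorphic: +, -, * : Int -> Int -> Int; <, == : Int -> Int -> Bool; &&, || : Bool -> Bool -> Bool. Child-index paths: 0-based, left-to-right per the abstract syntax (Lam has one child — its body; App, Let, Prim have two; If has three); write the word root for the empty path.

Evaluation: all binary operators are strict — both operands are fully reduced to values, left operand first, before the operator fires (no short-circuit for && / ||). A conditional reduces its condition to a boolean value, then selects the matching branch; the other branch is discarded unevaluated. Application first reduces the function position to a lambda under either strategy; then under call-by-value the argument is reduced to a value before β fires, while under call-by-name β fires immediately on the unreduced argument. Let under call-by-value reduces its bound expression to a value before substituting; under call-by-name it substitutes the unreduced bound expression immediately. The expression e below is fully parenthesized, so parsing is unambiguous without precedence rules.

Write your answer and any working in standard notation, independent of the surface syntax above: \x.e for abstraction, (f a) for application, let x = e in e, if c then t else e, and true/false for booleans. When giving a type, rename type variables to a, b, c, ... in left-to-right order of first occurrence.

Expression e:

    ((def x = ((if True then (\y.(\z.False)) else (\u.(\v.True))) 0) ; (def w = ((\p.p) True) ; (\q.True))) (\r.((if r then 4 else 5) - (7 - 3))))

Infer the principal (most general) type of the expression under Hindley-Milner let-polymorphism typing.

Answer: Bool

Derivation:
  unify Bool ~ Bool
\z._ : b -> Bool
\y._ : a -> b -> Bool
\v._ : d -> Bool
\u._ : c -> d -> Bool
  unify a -> b -> Bool ~ c -> d -> Bool
  unify a ~ c
  unify b -> Bool ~ d -> Bool
  unify b ~ d
  unify Bool ~ Bool
  unify c -> d -> Bool ~ Int -> e
  unify c ~ Int
  unify d -> Bool ~ e
_ _ : d -> Bool
let x : forall. d -> Bool
p : f
\p._ : f -> f
  unify f -> f ~ Bool -> g
  unify f ~ Bool
  unify Bool ~ g
_ _ : Bool
let w : Bool
\q._ : h -> Bool
r : i
  unify i ~ Bool
  unify Int ~ Int
  unify Int ~ Int
  unify Int ~ Int
  unify Int ~ Int
  unify Int ~ Int
\r._ : Bool -> Int
  unify h -> Bool ~ (Bool -> Int) -> j
  unify h ~ Bool -> Int
  unify Bool ~ j
_ _ : Bool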